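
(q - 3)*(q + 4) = q^2 + q - 12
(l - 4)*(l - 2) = l^2 - 6*l + 8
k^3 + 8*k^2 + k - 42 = (k - 2)*(k + 3)*(k + 7)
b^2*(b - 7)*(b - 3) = b^4 - 10*b^3 + 21*b^2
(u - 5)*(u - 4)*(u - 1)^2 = u^4 - 11*u^3 + 39*u^2 - 49*u + 20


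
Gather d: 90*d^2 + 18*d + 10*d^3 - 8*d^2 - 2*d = 10*d^3 + 82*d^2 + 16*d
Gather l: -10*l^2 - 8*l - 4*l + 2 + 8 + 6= -10*l^2 - 12*l + 16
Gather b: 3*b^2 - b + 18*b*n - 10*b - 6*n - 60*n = 3*b^2 + b*(18*n - 11) - 66*n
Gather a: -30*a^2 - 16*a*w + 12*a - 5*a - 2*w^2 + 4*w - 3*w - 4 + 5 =-30*a^2 + a*(7 - 16*w) - 2*w^2 + w + 1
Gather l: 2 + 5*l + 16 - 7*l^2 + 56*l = -7*l^2 + 61*l + 18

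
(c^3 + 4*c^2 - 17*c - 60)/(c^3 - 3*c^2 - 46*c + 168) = (c^2 + 8*c + 15)/(c^2 + c - 42)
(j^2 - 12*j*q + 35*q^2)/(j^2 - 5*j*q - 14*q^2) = (j - 5*q)/(j + 2*q)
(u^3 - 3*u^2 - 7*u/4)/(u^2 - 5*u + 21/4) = u*(2*u + 1)/(2*u - 3)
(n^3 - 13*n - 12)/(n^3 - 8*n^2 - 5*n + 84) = (n + 1)/(n - 7)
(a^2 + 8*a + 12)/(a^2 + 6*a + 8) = (a + 6)/(a + 4)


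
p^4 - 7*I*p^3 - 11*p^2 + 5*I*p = p*(p - 5*I)*(p - I)^2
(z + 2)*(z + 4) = z^2 + 6*z + 8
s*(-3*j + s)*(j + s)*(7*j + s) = -21*j^3*s - 17*j^2*s^2 + 5*j*s^3 + s^4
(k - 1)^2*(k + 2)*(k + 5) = k^4 + 5*k^3 - 3*k^2 - 13*k + 10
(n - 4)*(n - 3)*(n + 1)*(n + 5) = n^4 - n^3 - 25*n^2 + 37*n + 60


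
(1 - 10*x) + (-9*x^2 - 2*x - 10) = -9*x^2 - 12*x - 9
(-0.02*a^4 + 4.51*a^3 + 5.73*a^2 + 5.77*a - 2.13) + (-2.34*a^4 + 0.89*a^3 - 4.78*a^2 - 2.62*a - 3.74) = -2.36*a^4 + 5.4*a^3 + 0.95*a^2 + 3.15*a - 5.87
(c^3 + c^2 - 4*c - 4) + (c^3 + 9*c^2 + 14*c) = 2*c^3 + 10*c^2 + 10*c - 4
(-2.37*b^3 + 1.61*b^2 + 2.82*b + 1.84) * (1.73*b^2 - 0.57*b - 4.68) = -4.1001*b^5 + 4.1362*b^4 + 15.0525*b^3 - 5.959*b^2 - 14.2464*b - 8.6112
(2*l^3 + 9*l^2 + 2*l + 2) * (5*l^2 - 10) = 10*l^5 + 45*l^4 - 10*l^3 - 80*l^2 - 20*l - 20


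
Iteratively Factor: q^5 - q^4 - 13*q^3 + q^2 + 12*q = (q + 3)*(q^4 - 4*q^3 - q^2 + 4*q) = (q - 4)*(q + 3)*(q^3 - q) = (q - 4)*(q - 1)*(q + 3)*(q^2 + q) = (q - 4)*(q - 1)*(q + 1)*(q + 3)*(q)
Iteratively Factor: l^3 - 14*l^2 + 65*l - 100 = (l - 5)*(l^2 - 9*l + 20) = (l - 5)*(l - 4)*(l - 5)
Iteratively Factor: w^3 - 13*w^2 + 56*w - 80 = (w - 5)*(w^2 - 8*w + 16) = (w - 5)*(w - 4)*(w - 4)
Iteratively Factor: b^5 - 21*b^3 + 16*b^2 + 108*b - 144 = (b + 4)*(b^4 - 4*b^3 - 5*b^2 + 36*b - 36) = (b - 2)*(b + 4)*(b^3 - 2*b^2 - 9*b + 18) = (b - 3)*(b - 2)*(b + 4)*(b^2 + b - 6) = (b - 3)*(b - 2)^2*(b + 4)*(b + 3)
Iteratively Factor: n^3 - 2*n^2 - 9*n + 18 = (n + 3)*(n^2 - 5*n + 6) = (n - 3)*(n + 3)*(n - 2)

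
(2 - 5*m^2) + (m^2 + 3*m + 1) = -4*m^2 + 3*m + 3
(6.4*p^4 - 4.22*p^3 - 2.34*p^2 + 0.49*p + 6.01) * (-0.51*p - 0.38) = -3.264*p^5 - 0.2798*p^4 + 2.797*p^3 + 0.6393*p^2 - 3.2513*p - 2.2838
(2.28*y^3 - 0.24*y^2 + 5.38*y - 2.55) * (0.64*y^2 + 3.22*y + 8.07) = 1.4592*y^5 + 7.188*y^4 + 21.07*y^3 + 13.7548*y^2 + 35.2056*y - 20.5785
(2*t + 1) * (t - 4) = 2*t^2 - 7*t - 4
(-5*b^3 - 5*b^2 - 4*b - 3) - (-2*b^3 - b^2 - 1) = -3*b^3 - 4*b^2 - 4*b - 2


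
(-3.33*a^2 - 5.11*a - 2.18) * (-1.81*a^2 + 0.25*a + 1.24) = 6.0273*a^4 + 8.4166*a^3 - 1.4609*a^2 - 6.8814*a - 2.7032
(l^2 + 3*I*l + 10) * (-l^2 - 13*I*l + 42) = -l^4 - 16*I*l^3 + 71*l^2 - 4*I*l + 420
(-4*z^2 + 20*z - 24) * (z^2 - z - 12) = -4*z^4 + 24*z^3 + 4*z^2 - 216*z + 288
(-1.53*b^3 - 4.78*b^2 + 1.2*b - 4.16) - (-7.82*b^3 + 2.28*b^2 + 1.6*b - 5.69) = 6.29*b^3 - 7.06*b^2 - 0.4*b + 1.53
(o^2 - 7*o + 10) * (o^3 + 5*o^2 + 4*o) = o^5 - 2*o^4 - 21*o^3 + 22*o^2 + 40*o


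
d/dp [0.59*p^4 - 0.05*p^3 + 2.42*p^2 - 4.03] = p*(2.36*p^2 - 0.15*p + 4.84)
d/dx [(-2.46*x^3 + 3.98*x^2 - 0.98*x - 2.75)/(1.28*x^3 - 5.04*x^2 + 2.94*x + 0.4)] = (-1.77635683940025e-15*x^5 + 7.304*x^4 - 11.956*x^3 + 14.37*x^2 - 24.536*x + 7.693)/(1.6384*x^6 - 12.9024*x^5 + 32.928*x^4 - 28.6112*x^3 + 4.6116*x^2 + 2.352*x + 0.16)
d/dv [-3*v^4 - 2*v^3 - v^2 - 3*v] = -12*v^3 - 6*v^2 - 2*v - 3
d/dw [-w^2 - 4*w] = -2*w - 4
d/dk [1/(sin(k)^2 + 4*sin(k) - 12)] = -2*(sin(k) + 2)*cos(k)/(sin(k)^2 + 4*sin(k) - 12)^2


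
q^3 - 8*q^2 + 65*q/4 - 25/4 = (q - 5)*(q - 5/2)*(q - 1/2)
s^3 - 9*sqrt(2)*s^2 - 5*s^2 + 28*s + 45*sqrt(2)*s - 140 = (s - 5)*(s - 7*sqrt(2))*(s - 2*sqrt(2))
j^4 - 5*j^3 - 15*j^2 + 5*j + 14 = (j - 7)*(j - 1)*(j + 1)*(j + 2)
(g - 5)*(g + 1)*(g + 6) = g^3 + 2*g^2 - 29*g - 30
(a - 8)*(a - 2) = a^2 - 10*a + 16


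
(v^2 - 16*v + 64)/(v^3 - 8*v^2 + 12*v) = (v^2 - 16*v + 64)/(v*(v^2 - 8*v + 12))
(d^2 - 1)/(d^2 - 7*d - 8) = (d - 1)/(d - 8)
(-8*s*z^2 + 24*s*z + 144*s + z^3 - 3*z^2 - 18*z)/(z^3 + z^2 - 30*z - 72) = (-8*s + z)/(z + 4)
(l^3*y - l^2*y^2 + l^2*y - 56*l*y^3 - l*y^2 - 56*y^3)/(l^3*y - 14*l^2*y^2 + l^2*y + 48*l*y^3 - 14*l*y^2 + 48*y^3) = (-l - 7*y)/(-l + 6*y)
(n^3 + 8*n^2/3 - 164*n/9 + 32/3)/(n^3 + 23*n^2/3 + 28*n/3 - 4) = (9*n^2 - 30*n + 16)/(3*(3*n^2 + 5*n - 2))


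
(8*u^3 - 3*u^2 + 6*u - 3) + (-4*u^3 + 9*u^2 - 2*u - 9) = 4*u^3 + 6*u^2 + 4*u - 12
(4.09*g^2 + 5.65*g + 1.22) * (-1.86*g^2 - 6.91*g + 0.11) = -7.6074*g^4 - 38.7709*g^3 - 40.8608*g^2 - 7.8087*g + 0.1342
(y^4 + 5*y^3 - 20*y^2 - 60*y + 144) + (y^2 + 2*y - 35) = y^4 + 5*y^3 - 19*y^2 - 58*y + 109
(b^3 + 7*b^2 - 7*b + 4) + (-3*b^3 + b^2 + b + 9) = -2*b^3 + 8*b^2 - 6*b + 13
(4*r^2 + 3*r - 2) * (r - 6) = 4*r^3 - 21*r^2 - 20*r + 12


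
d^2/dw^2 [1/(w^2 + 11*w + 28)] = 2*(-w^2 - 11*w + (2*w + 11)^2 - 28)/(w^2 + 11*w + 28)^3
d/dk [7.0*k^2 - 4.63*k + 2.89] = 14.0*k - 4.63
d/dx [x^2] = 2*x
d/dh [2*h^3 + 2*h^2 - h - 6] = 6*h^2 + 4*h - 1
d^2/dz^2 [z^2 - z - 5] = 2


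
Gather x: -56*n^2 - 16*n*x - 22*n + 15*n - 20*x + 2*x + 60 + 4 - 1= -56*n^2 - 7*n + x*(-16*n - 18) + 63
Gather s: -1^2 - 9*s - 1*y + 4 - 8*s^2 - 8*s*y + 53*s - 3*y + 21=-8*s^2 + s*(44 - 8*y) - 4*y + 24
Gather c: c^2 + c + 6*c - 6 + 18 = c^2 + 7*c + 12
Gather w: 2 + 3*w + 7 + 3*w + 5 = 6*w + 14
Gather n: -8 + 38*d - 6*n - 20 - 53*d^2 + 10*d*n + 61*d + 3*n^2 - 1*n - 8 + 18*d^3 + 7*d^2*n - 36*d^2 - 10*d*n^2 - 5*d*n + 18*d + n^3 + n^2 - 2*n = 18*d^3 - 89*d^2 + 117*d + n^3 + n^2*(4 - 10*d) + n*(7*d^2 + 5*d - 9) - 36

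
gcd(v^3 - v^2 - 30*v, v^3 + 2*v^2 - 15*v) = v^2 + 5*v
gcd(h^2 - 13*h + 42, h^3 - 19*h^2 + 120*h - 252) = h^2 - 13*h + 42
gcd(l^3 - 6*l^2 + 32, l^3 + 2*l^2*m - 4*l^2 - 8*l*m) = l - 4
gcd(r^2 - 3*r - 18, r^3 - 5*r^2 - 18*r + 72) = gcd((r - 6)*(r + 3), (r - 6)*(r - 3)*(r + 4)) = r - 6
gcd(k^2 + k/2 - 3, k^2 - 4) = k + 2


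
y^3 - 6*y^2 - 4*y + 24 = (y - 6)*(y - 2)*(y + 2)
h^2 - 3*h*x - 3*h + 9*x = (h - 3)*(h - 3*x)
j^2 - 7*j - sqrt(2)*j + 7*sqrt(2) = (j - 7)*(j - sqrt(2))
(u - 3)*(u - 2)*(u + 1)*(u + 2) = u^4 - 2*u^3 - 7*u^2 + 8*u + 12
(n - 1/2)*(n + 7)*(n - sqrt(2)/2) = n^3 - sqrt(2)*n^2/2 + 13*n^2/2 - 13*sqrt(2)*n/4 - 7*n/2 + 7*sqrt(2)/4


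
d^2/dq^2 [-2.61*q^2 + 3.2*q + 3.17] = -5.22000000000000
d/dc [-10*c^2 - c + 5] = -20*c - 1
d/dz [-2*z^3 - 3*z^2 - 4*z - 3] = -6*z^2 - 6*z - 4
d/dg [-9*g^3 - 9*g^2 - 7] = 9*g*(-3*g - 2)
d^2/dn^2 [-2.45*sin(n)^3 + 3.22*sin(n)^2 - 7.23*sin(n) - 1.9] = 9.0675*sin(n) - 5.5125*sin(3*n) + 6.44*cos(2*n)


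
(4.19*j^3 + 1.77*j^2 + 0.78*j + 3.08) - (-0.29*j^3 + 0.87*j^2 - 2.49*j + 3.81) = 4.48*j^3 + 0.9*j^2 + 3.27*j - 0.73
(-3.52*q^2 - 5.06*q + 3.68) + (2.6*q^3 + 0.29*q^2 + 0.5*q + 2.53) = 2.6*q^3 - 3.23*q^2 - 4.56*q + 6.21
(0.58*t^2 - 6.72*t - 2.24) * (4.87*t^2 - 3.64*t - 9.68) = 2.8246*t^4 - 34.8376*t^3 + 7.9376*t^2 + 73.2032*t + 21.6832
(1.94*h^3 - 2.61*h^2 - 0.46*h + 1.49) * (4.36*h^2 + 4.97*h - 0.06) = 8.4584*h^5 - 1.7378*h^4 - 15.0937*h^3 + 4.3668*h^2 + 7.4329*h - 0.0894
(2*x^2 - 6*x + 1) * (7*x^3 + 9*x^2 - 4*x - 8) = 14*x^5 - 24*x^4 - 55*x^3 + 17*x^2 + 44*x - 8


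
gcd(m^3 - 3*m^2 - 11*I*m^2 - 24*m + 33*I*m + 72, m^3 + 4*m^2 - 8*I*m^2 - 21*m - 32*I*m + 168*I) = m^2 + m*(-3 - 8*I) + 24*I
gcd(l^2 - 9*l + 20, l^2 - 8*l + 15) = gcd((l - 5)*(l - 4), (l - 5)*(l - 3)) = l - 5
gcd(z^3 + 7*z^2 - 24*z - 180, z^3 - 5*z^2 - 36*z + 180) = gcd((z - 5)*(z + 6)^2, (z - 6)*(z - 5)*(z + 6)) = z^2 + z - 30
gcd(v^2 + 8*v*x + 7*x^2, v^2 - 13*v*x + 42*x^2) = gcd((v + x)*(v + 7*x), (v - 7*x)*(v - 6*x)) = 1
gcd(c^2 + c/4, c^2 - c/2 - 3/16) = c + 1/4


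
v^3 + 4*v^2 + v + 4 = (v + 4)*(v - I)*(v + I)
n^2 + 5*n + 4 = (n + 1)*(n + 4)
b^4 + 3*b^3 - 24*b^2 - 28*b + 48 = (b - 4)*(b - 1)*(b + 2)*(b + 6)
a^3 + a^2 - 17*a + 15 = (a - 3)*(a - 1)*(a + 5)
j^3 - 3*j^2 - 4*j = j*(j - 4)*(j + 1)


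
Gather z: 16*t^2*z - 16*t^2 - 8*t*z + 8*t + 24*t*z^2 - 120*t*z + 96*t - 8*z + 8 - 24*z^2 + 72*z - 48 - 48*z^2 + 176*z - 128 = -16*t^2 + 104*t + z^2*(24*t - 72) + z*(16*t^2 - 128*t + 240) - 168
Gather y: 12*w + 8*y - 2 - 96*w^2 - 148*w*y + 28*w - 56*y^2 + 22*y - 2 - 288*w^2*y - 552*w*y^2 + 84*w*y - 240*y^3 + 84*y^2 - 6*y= -96*w^2 + 40*w - 240*y^3 + y^2*(28 - 552*w) + y*(-288*w^2 - 64*w + 24) - 4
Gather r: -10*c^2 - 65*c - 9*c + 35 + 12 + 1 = -10*c^2 - 74*c + 48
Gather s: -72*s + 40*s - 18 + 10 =-32*s - 8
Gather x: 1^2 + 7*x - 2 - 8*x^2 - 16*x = -8*x^2 - 9*x - 1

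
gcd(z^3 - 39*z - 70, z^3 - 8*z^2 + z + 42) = z^2 - 5*z - 14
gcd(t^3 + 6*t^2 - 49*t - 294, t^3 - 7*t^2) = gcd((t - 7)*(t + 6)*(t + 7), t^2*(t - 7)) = t - 7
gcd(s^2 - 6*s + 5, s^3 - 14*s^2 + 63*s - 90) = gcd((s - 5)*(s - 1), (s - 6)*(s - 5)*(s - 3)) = s - 5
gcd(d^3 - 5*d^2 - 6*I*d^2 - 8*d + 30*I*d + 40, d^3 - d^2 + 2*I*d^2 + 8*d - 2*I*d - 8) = d - 2*I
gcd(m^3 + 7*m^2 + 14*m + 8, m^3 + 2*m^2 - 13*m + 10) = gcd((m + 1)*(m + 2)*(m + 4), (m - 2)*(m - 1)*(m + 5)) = 1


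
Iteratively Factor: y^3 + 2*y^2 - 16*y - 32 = (y + 4)*(y^2 - 2*y - 8) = (y + 2)*(y + 4)*(y - 4)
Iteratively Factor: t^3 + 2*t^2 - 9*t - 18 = (t - 3)*(t^2 + 5*t + 6) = (t - 3)*(t + 2)*(t + 3)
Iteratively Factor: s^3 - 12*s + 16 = (s - 2)*(s^2 + 2*s - 8) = (s - 2)*(s + 4)*(s - 2)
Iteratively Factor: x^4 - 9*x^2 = (x + 3)*(x^3 - 3*x^2) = x*(x + 3)*(x^2 - 3*x) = x^2*(x + 3)*(x - 3)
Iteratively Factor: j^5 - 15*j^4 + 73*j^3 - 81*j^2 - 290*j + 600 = (j - 5)*(j^4 - 10*j^3 + 23*j^2 + 34*j - 120) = (j - 5)^2*(j^3 - 5*j^2 - 2*j + 24) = (j - 5)^2*(j - 4)*(j^2 - j - 6) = (j - 5)^2*(j - 4)*(j + 2)*(j - 3)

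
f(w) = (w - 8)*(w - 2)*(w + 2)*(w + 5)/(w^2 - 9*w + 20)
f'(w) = (9 - 2*w)*(w - 8)*(w - 2)*(w + 2)*(w + 5)/(w^2 - 9*w + 20)^2 + (w - 8)*(w - 2)*(w + 2)/(w^2 - 9*w + 20) + (w - 8)*(w - 2)*(w + 5)/(w^2 - 9*w + 20) + (w - 8)*(w + 2)*(w + 5)/(w^2 - 9*w + 20) + (w - 2)*(w + 2)*(w + 5)/(w^2 - 9*w + 20)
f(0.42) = 9.58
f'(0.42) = 3.17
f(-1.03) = 3.47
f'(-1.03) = 4.19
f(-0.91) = 3.98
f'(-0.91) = 4.30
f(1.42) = 9.07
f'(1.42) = -6.90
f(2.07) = -2.11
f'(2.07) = -32.45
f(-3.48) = -2.23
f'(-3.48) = 0.08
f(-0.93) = 3.90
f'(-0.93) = 4.28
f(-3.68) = -2.21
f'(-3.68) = -0.32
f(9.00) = 53.90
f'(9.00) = 46.10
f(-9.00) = 28.77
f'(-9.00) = -11.34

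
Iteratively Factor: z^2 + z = (z)*(z + 1)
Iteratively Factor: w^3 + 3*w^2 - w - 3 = (w + 3)*(w^2 - 1) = (w + 1)*(w + 3)*(w - 1)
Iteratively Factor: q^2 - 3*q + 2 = (q - 2)*(q - 1)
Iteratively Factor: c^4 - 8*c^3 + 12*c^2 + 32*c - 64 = (c - 4)*(c^3 - 4*c^2 - 4*c + 16) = (c - 4)^2*(c^2 - 4) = (c - 4)^2*(c + 2)*(c - 2)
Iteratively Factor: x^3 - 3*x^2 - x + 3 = (x + 1)*(x^2 - 4*x + 3) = (x - 1)*(x + 1)*(x - 3)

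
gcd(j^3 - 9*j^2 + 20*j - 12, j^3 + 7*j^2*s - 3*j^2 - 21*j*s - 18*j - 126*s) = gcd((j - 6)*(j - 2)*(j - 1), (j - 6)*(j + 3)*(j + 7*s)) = j - 6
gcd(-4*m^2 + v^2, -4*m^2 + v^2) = -4*m^2 + v^2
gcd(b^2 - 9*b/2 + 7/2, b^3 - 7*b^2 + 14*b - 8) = b - 1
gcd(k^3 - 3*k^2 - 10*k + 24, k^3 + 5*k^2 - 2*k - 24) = k^2 + k - 6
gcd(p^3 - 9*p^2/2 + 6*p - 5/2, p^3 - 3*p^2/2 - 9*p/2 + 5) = p^2 - 7*p/2 + 5/2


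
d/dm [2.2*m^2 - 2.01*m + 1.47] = 4.4*m - 2.01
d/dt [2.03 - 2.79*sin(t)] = -2.79*cos(t)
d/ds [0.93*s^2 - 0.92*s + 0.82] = 1.86*s - 0.92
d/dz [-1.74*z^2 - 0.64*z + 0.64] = -3.48*z - 0.64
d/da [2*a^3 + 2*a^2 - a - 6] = 6*a^2 + 4*a - 1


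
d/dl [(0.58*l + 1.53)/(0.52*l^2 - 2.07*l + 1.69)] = (-0.3016*l^2 - 1.5912*l + 4.1473)/(0.2704*l^4 - 2.1528*l^3 + 6.0425*l^2 - 6.9966*l + 2.8561)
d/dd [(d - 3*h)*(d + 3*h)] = 2*d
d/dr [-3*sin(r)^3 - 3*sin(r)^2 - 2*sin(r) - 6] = (-6*sin(r) + 9*cos(r)^2 - 11)*cos(r)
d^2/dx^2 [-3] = 0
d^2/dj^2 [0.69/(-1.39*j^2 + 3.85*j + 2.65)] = (-2.666298*j^2 + 7.38507*j + 0.69*(2.78*j - 3.85)*(5.56*j - 7.7) + 5.08323)/(-1.39*j^2 + 3.85*j + 2.65)^3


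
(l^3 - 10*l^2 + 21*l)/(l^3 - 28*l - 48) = l*(-l^2 + 10*l - 21)/(-l^3 + 28*l + 48)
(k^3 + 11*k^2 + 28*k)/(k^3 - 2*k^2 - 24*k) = (k + 7)/(k - 6)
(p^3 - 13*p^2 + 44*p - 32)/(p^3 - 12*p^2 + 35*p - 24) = (p - 4)/(p - 3)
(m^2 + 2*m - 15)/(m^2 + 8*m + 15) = (m - 3)/(m + 3)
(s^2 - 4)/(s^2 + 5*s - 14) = (s + 2)/(s + 7)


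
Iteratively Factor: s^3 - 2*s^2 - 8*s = (s - 4)*(s^2 + 2*s) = (s - 4)*(s + 2)*(s)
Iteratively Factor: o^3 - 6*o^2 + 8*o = (o - 2)*(o^2 - 4*o) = o*(o - 2)*(o - 4)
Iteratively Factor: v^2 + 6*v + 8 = (v + 2)*(v + 4)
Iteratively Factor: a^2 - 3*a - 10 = (a + 2)*(a - 5)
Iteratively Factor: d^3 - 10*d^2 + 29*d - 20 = (d - 1)*(d^2 - 9*d + 20) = (d - 5)*(d - 1)*(d - 4)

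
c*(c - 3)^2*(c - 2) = c^4 - 8*c^3 + 21*c^2 - 18*c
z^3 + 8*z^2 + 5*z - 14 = (z - 1)*(z + 2)*(z + 7)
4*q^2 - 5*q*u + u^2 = (-4*q + u)*(-q + u)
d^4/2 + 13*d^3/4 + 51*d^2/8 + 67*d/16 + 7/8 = (d/2 + 1)*(d + 1/2)^2*(d + 7/2)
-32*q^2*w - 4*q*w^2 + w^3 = w*(-8*q + w)*(4*q + w)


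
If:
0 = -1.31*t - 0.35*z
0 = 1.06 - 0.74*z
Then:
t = -0.38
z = 1.43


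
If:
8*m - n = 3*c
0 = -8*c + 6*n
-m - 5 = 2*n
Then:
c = -120/77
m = -65/77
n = -160/77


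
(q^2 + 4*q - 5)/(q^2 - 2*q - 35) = (q - 1)/(q - 7)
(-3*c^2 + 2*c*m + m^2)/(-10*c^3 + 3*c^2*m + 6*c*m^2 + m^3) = (3*c + m)/(10*c^2 + 7*c*m + m^2)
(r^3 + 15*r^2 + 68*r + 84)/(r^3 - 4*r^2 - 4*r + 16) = (r^2 + 13*r + 42)/(r^2 - 6*r + 8)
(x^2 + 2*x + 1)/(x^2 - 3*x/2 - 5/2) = 2*(x + 1)/(2*x - 5)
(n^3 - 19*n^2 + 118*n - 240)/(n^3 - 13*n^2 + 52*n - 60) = (n - 8)/(n - 2)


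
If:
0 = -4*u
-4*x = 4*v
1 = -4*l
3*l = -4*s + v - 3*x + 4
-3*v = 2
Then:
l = -1/4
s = 25/48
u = 0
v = -2/3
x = 2/3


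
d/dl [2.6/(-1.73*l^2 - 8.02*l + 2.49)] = (8.996*l + 20.852)/(1.73*l^2 + 8.02*l - 2.49)^2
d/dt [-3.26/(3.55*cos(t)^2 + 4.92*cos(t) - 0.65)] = -(23.146*cos(t) + 16.0392)*sin(t)/(3.55*cos(t)^2 + 4.92*cos(t) - 0.65)^2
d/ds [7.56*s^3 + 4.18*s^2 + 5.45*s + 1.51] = 22.68*s^2 + 8.36*s + 5.45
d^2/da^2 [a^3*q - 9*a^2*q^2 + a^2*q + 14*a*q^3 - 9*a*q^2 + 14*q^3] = 2*q*(3*a - 9*q + 1)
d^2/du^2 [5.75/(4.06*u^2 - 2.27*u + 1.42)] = (-189.5614*u^2 + 105.9863*u + 5.75*(8.12*u - 2.27)*(16.24*u - 4.54) - 66.2998)/(4.06*u^2 - 2.27*u + 1.42)^3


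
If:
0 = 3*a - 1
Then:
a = 1/3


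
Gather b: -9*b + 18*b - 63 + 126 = 9*b + 63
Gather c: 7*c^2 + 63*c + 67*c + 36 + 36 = 7*c^2 + 130*c + 72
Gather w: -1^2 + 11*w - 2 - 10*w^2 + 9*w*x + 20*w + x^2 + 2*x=-10*w^2 + w*(9*x + 31) + x^2 + 2*x - 3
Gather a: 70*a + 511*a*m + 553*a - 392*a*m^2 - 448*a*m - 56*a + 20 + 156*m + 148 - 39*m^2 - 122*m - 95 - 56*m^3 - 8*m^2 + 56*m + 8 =a*(-392*m^2 + 63*m + 567) - 56*m^3 - 47*m^2 + 90*m + 81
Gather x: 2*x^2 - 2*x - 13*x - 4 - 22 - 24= 2*x^2 - 15*x - 50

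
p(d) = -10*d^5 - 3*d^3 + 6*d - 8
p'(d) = -50*d^4 - 9*d^2 + 6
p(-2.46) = 922.80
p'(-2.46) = -1879.56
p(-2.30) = 658.34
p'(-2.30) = -1440.82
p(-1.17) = 11.71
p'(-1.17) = -100.01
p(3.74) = -7459.92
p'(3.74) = -9902.54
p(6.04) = -81019.60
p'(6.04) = -66867.69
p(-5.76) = 63934.13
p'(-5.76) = -55330.26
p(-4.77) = 24983.00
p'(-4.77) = -26083.50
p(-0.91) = -4.96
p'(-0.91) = -35.74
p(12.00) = -2493440.00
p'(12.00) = -1038090.00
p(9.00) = -592631.00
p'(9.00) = -328773.00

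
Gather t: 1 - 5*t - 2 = -5*t - 1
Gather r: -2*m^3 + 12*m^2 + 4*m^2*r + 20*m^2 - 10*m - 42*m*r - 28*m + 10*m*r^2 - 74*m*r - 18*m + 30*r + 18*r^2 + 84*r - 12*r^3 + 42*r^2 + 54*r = -2*m^3 + 32*m^2 - 56*m - 12*r^3 + r^2*(10*m + 60) + r*(4*m^2 - 116*m + 168)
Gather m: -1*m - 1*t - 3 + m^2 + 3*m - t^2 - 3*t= m^2 + 2*m - t^2 - 4*t - 3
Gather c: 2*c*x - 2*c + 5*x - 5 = c*(2*x - 2) + 5*x - 5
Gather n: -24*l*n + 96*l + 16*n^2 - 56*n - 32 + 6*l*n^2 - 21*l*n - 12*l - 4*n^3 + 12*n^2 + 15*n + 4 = 84*l - 4*n^3 + n^2*(6*l + 28) + n*(-45*l - 41) - 28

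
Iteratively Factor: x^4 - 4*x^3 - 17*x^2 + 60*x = (x + 4)*(x^3 - 8*x^2 + 15*x) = x*(x + 4)*(x^2 - 8*x + 15) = x*(x - 3)*(x + 4)*(x - 5)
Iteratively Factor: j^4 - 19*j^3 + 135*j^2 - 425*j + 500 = (j - 4)*(j^3 - 15*j^2 + 75*j - 125) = (j - 5)*(j - 4)*(j^2 - 10*j + 25) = (j - 5)^2*(j - 4)*(j - 5)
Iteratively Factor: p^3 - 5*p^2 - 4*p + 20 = (p + 2)*(p^2 - 7*p + 10) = (p - 5)*(p + 2)*(p - 2)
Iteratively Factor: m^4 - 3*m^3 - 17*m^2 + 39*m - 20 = (m - 1)*(m^3 - 2*m^2 - 19*m + 20) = (m - 5)*(m - 1)*(m^2 + 3*m - 4) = (m - 5)*(m - 1)*(m + 4)*(m - 1)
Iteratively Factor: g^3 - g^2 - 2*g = (g + 1)*(g^2 - 2*g) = (g - 2)*(g + 1)*(g)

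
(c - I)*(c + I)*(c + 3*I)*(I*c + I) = I*c^4 - 3*c^3 + I*c^3 - 3*c^2 + I*c^2 - 3*c + I*c - 3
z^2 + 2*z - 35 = (z - 5)*(z + 7)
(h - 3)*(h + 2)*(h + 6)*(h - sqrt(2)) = h^4 - sqrt(2)*h^3 + 5*h^3 - 12*h^2 - 5*sqrt(2)*h^2 - 36*h + 12*sqrt(2)*h + 36*sqrt(2)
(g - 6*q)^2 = g^2 - 12*g*q + 36*q^2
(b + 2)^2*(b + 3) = b^3 + 7*b^2 + 16*b + 12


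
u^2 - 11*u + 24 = (u - 8)*(u - 3)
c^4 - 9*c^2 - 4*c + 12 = (c - 3)*(c - 1)*(c + 2)^2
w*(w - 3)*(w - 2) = w^3 - 5*w^2 + 6*w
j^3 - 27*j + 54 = (j - 3)^2*(j + 6)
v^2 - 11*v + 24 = (v - 8)*(v - 3)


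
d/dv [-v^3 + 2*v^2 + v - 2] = -3*v^2 + 4*v + 1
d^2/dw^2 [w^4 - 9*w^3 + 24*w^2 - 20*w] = 12*w^2 - 54*w + 48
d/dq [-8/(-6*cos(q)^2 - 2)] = 48*sin(2*q)/(3*cos(2*q) + 5)^2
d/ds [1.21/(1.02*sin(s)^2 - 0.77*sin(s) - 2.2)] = (0.9317 - 2.4684*sin(s))*cos(s)/(-1.02*sin(s)^2 + 0.77*sin(s) + 2.2)^2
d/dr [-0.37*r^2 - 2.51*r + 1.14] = -0.74*r - 2.51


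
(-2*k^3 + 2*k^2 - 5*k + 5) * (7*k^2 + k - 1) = -14*k^5 + 12*k^4 - 31*k^3 + 28*k^2 + 10*k - 5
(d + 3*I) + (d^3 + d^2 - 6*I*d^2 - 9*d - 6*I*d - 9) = d^3 + d^2 - 6*I*d^2 - 8*d - 6*I*d - 9 + 3*I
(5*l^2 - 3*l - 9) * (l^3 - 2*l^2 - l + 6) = 5*l^5 - 13*l^4 - 8*l^3 + 51*l^2 - 9*l - 54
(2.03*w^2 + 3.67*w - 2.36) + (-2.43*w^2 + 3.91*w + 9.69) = -0.4*w^2 + 7.58*w + 7.33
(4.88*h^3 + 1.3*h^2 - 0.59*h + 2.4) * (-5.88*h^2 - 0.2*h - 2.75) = -28.6944*h^5 - 8.62*h^4 - 10.2108*h^3 - 17.569*h^2 + 1.1425*h - 6.6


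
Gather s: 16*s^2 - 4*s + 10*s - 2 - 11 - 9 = 16*s^2 + 6*s - 22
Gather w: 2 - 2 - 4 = -4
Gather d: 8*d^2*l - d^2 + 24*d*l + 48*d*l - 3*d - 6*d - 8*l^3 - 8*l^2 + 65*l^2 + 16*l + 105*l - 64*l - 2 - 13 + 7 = d^2*(8*l - 1) + d*(72*l - 9) - 8*l^3 + 57*l^2 + 57*l - 8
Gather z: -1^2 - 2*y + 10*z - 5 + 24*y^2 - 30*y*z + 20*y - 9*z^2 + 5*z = 24*y^2 + 18*y - 9*z^2 + z*(15 - 30*y) - 6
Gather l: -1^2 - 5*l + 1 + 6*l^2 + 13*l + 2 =6*l^2 + 8*l + 2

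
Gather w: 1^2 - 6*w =1 - 6*w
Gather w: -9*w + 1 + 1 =2 - 9*w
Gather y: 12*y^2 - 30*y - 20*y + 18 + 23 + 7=12*y^2 - 50*y + 48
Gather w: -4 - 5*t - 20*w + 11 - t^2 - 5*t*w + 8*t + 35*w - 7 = -t^2 + 3*t + w*(15 - 5*t)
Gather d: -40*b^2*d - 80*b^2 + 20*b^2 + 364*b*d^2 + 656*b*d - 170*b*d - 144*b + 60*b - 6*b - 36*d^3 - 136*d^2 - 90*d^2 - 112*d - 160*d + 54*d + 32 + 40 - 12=-60*b^2 - 90*b - 36*d^3 + d^2*(364*b - 226) + d*(-40*b^2 + 486*b - 218) + 60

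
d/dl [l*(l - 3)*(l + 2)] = 3*l^2 - 2*l - 6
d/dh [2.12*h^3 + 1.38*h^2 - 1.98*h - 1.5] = 6.36*h^2 + 2.76*h - 1.98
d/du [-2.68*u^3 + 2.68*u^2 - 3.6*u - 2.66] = -8.04*u^2 + 5.36*u - 3.6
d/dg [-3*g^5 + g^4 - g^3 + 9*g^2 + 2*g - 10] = -15*g^4 + 4*g^3 - 3*g^2 + 18*g + 2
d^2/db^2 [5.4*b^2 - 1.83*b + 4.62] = 10.8000000000000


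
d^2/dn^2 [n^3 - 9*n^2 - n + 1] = 6*n - 18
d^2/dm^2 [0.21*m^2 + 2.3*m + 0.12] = 0.420000000000000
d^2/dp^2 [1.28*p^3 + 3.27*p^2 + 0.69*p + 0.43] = 7.68*p + 6.54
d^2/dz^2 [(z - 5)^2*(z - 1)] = 6*z - 22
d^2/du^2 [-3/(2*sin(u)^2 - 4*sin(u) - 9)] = 12*(-4*sin(u)^4 + 6*sin(u)^3 - 16*sin(u)^2 - 3*sin(u) + 17)/(4*sin(u) + cos(2*u) + 8)^3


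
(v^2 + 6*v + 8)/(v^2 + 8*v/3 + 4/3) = 3*(v + 4)/(3*v + 2)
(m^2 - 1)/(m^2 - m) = (m + 1)/m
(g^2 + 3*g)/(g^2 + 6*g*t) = (g + 3)/(g + 6*t)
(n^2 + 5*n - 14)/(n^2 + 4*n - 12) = (n + 7)/(n + 6)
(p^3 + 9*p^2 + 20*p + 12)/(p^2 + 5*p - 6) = (p^2 + 3*p + 2)/(p - 1)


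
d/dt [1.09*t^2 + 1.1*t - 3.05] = 2.18*t + 1.1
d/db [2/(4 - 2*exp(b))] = exp(b)/(exp(b) - 2)^2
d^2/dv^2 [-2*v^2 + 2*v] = -4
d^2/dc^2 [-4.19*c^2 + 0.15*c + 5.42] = -8.38000000000000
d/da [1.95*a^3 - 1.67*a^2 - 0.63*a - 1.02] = 5.85*a^2 - 3.34*a - 0.63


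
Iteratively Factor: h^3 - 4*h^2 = (h)*(h^2 - 4*h) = h*(h - 4)*(h)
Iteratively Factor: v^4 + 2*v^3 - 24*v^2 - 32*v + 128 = (v - 4)*(v^3 + 6*v^2 - 32) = (v - 4)*(v + 4)*(v^2 + 2*v - 8) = (v - 4)*(v + 4)^2*(v - 2)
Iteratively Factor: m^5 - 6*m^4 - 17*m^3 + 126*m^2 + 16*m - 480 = (m - 4)*(m^4 - 2*m^3 - 25*m^2 + 26*m + 120) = (m - 5)*(m - 4)*(m^3 + 3*m^2 - 10*m - 24) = (m - 5)*(m - 4)*(m - 3)*(m^2 + 6*m + 8) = (m - 5)*(m - 4)*(m - 3)*(m + 2)*(m + 4)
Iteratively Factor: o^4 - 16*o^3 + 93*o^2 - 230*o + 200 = (o - 4)*(o^3 - 12*o^2 + 45*o - 50) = (o - 4)*(o - 2)*(o^2 - 10*o + 25) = (o - 5)*(o - 4)*(o - 2)*(o - 5)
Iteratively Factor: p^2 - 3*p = (p)*(p - 3)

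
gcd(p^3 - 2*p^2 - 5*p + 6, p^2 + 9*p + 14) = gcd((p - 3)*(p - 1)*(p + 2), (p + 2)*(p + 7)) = p + 2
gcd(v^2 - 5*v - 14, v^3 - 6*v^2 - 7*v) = v - 7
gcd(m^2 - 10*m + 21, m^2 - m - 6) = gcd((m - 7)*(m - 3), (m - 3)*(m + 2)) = m - 3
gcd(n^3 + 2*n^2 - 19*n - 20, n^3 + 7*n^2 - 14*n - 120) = n^2 + n - 20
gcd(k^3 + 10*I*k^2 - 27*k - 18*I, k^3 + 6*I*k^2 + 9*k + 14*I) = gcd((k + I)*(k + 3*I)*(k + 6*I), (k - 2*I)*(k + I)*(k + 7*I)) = k + I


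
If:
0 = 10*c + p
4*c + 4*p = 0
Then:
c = 0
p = 0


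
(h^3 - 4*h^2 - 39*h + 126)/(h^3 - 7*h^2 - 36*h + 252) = (h - 3)/(h - 6)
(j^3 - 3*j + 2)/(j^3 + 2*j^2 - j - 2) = (j - 1)/(j + 1)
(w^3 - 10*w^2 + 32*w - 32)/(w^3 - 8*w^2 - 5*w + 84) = (w^2 - 6*w + 8)/(w^2 - 4*w - 21)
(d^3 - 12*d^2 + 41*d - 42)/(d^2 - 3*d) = d - 9 + 14/d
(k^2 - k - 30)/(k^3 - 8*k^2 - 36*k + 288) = (k + 5)/(k^2 - 2*k - 48)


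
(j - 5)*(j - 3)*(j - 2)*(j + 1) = j^4 - 9*j^3 + 21*j^2 + j - 30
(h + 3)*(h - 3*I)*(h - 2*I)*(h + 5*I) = h^4 + 3*h^3 + 19*h^2 + 57*h - 30*I*h - 90*I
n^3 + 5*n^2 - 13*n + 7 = (n - 1)^2*(n + 7)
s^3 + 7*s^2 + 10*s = s*(s + 2)*(s + 5)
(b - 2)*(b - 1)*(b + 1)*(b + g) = b^4 + b^3*g - 2*b^3 - 2*b^2*g - b^2 - b*g + 2*b + 2*g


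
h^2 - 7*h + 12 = (h - 4)*(h - 3)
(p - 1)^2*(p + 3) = p^3 + p^2 - 5*p + 3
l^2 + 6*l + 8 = (l + 2)*(l + 4)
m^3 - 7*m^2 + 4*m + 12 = (m - 6)*(m - 2)*(m + 1)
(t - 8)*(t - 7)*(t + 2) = t^3 - 13*t^2 + 26*t + 112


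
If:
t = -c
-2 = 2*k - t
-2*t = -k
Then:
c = 2/3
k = -4/3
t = -2/3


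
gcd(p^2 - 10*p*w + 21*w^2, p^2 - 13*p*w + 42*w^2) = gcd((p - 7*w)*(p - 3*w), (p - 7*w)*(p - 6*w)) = p - 7*w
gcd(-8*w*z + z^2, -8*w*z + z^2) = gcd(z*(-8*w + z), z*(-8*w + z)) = -8*w*z + z^2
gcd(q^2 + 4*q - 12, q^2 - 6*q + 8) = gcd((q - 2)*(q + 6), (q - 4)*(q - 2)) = q - 2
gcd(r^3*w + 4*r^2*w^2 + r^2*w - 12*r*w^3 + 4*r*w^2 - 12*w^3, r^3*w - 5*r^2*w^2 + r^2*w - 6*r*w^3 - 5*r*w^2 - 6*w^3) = r*w + w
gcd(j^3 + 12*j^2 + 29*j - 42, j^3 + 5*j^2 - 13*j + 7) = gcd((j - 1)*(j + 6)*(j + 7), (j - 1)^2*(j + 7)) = j^2 + 6*j - 7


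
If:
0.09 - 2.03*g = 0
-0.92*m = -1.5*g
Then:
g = 0.04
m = 0.07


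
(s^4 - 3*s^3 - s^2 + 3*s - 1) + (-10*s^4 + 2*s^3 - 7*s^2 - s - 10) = -9*s^4 - s^3 - 8*s^2 + 2*s - 11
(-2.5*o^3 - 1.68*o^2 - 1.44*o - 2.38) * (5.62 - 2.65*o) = 6.625*o^4 - 9.598*o^3 - 5.6256*o^2 - 1.7858*o - 13.3756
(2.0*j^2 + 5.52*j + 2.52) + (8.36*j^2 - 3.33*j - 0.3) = 10.36*j^2 + 2.19*j + 2.22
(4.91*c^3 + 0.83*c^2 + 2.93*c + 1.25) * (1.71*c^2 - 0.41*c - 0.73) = 8.3961*c^5 - 0.5938*c^4 + 1.0857*c^3 + 0.3303*c^2 - 2.6514*c - 0.9125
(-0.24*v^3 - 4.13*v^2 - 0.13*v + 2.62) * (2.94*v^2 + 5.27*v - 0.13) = -0.7056*v^5 - 13.407*v^4 - 22.1161*v^3 + 7.5546*v^2 + 13.8243*v - 0.3406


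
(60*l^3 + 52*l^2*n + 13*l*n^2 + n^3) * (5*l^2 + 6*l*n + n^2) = 300*l^5 + 620*l^4*n + 437*l^3*n^2 + 135*l^2*n^3 + 19*l*n^4 + n^5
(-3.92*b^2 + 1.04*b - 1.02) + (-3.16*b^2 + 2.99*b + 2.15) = -7.08*b^2 + 4.03*b + 1.13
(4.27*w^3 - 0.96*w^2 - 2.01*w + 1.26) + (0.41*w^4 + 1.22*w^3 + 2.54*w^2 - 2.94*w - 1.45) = 0.41*w^4 + 5.49*w^3 + 1.58*w^2 - 4.95*w - 0.19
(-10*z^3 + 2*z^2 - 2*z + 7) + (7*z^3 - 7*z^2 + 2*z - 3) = -3*z^3 - 5*z^2 + 4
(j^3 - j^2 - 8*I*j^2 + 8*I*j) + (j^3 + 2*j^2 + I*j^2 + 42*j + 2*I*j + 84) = 2*j^3 + j^2 - 7*I*j^2 + 42*j + 10*I*j + 84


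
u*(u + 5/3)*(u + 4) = u^3 + 17*u^2/3 + 20*u/3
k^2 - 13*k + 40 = (k - 8)*(k - 5)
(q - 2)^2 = q^2 - 4*q + 4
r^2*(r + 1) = r^3 + r^2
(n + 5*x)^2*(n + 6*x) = n^3 + 16*n^2*x + 85*n*x^2 + 150*x^3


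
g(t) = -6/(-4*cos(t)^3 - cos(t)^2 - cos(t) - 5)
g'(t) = -6*(-12*sin(t)*cos(t)^2 - 2*sin(t)*cos(t) - sin(t))/(-4*cos(t)^3 - cos(t)^2 - cos(t) - 5)^2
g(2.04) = 1.37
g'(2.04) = 0.71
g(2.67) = 2.89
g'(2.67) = 5.54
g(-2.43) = 1.95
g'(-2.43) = -2.63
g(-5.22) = 0.97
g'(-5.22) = 0.66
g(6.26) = 0.55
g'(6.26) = -0.02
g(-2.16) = 1.48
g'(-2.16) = -1.08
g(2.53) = 2.26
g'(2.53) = 3.62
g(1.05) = 0.96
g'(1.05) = 0.66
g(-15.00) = 1.96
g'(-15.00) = -2.66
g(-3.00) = 5.41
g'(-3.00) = -7.42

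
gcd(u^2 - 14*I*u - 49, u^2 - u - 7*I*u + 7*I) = u - 7*I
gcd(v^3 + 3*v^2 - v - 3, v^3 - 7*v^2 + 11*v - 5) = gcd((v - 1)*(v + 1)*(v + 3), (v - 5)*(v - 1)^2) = v - 1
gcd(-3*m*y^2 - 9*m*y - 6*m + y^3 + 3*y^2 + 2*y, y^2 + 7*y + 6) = y + 1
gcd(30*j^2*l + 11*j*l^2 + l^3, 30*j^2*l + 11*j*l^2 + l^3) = 30*j^2*l + 11*j*l^2 + l^3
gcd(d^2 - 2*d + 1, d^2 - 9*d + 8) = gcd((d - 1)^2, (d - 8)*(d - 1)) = d - 1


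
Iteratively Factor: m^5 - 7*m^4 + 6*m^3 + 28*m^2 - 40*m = (m - 5)*(m^4 - 2*m^3 - 4*m^2 + 8*m) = m*(m - 5)*(m^3 - 2*m^2 - 4*m + 8) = m*(m - 5)*(m - 2)*(m^2 - 4) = m*(m - 5)*(m - 2)^2*(m + 2)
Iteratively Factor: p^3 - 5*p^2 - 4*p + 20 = (p - 5)*(p^2 - 4) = (p - 5)*(p + 2)*(p - 2)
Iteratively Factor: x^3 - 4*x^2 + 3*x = (x - 3)*(x^2 - x) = (x - 3)*(x - 1)*(x)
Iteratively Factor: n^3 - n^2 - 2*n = (n)*(n^2 - n - 2) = n*(n + 1)*(n - 2)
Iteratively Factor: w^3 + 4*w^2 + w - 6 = (w + 3)*(w^2 + w - 2) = (w + 2)*(w + 3)*(w - 1)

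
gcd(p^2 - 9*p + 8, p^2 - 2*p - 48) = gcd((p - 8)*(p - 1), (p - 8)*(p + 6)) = p - 8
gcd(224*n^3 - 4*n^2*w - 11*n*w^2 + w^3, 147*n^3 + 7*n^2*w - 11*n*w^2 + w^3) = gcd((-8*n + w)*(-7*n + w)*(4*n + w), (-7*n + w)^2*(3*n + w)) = -7*n + w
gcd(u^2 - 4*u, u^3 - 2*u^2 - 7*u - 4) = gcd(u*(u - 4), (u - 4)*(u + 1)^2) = u - 4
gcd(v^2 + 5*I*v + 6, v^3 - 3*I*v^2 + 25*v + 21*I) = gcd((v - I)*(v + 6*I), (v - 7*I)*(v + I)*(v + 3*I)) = 1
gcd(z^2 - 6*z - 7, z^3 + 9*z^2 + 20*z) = 1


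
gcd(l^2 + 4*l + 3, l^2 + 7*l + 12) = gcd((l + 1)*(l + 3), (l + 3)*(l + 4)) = l + 3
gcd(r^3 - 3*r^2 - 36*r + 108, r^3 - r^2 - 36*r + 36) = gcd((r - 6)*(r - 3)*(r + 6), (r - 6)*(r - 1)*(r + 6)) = r^2 - 36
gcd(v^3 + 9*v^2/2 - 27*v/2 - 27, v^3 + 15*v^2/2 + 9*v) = v^2 + 15*v/2 + 9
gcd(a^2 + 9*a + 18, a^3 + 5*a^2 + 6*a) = a + 3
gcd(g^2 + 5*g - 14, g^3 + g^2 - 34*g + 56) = g^2 + 5*g - 14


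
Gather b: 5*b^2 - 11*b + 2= 5*b^2 - 11*b + 2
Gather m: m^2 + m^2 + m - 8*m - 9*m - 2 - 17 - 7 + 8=2*m^2 - 16*m - 18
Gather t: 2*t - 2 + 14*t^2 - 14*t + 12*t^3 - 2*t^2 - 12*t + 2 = 12*t^3 + 12*t^2 - 24*t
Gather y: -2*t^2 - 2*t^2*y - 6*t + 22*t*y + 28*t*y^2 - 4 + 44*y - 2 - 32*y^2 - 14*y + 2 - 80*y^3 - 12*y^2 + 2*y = -2*t^2 - 6*t - 80*y^3 + y^2*(28*t - 44) + y*(-2*t^2 + 22*t + 32) - 4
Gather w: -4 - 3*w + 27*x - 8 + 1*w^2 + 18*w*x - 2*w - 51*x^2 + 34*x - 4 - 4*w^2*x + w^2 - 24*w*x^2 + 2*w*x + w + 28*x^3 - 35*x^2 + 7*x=w^2*(2 - 4*x) + w*(-24*x^2 + 20*x - 4) + 28*x^3 - 86*x^2 + 68*x - 16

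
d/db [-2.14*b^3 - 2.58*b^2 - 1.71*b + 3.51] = -6.42*b^2 - 5.16*b - 1.71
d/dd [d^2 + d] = 2*d + 1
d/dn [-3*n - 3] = -3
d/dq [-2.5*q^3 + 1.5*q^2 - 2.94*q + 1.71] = -7.5*q^2 + 3.0*q - 2.94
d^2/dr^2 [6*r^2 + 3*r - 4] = 12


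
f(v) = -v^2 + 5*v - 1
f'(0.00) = 5.00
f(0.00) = -1.00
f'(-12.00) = 29.00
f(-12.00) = -205.00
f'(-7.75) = 20.50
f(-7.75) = -99.81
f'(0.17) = 4.66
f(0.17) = -0.18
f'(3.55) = -2.10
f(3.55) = 4.15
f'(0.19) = 4.62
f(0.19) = -0.09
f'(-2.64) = 10.28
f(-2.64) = -21.17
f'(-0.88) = 6.76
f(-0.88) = -6.17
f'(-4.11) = 13.22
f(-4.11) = -38.44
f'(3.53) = -2.06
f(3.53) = 4.19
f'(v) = 5 - 2*v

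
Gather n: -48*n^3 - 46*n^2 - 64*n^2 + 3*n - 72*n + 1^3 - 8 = -48*n^3 - 110*n^2 - 69*n - 7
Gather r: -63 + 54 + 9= 0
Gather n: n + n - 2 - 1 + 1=2*n - 2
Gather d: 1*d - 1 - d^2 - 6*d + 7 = -d^2 - 5*d + 6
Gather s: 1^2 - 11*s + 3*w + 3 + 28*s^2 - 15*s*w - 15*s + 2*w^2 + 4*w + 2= 28*s^2 + s*(-15*w - 26) + 2*w^2 + 7*w + 6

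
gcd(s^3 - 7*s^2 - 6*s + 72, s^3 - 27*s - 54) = s^2 - 3*s - 18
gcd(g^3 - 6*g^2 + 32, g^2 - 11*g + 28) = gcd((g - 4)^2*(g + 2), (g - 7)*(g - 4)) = g - 4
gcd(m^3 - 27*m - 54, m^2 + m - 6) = m + 3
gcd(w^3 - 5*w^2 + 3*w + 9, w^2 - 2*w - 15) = 1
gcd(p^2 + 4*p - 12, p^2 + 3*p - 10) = p - 2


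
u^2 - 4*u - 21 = (u - 7)*(u + 3)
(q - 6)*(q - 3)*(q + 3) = q^3 - 6*q^2 - 9*q + 54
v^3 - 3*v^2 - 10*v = v*(v - 5)*(v + 2)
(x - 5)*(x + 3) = x^2 - 2*x - 15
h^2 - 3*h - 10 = (h - 5)*(h + 2)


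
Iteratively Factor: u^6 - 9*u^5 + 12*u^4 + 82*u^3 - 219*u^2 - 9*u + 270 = (u - 5)*(u^5 - 4*u^4 - 8*u^3 + 42*u^2 - 9*u - 54) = (u - 5)*(u - 3)*(u^4 - u^3 - 11*u^2 + 9*u + 18) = (u - 5)*(u - 3)*(u - 2)*(u^3 + u^2 - 9*u - 9) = (u - 5)*(u - 3)*(u - 2)*(u + 1)*(u^2 - 9) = (u - 5)*(u - 3)^2*(u - 2)*(u + 1)*(u + 3)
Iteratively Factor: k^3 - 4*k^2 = (k)*(k^2 - 4*k) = k*(k - 4)*(k)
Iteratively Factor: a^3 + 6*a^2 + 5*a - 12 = (a + 3)*(a^2 + 3*a - 4) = (a - 1)*(a + 3)*(a + 4)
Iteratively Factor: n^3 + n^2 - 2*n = (n + 2)*(n^2 - n) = n*(n + 2)*(n - 1)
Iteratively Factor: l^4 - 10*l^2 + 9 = (l + 3)*(l^3 - 3*l^2 - l + 3) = (l - 1)*(l + 3)*(l^2 - 2*l - 3) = (l - 3)*(l - 1)*(l + 3)*(l + 1)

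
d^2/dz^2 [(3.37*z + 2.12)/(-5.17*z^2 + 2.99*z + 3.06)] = ((3.37*z + 2.12)*(10.34*z - 2.99)*(20.68*z - 5.98) + (104.5374*z + 1.7682)*(-5.17*z^2 + 2.99*z + 3.06))/(-5.17*z^2 + 2.99*z + 3.06)^3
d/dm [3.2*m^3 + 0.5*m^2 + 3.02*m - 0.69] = 9.6*m^2 + 1.0*m + 3.02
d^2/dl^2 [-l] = 0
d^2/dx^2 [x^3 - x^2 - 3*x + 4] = 6*x - 2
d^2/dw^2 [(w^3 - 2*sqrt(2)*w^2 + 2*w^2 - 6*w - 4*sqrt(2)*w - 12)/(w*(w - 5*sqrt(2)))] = 12*(sqrt(2)*w^3 + 4*w^3 - 6*w^2 + 30*sqrt(2)*w - 100)/(w^3*(w^3 - 15*sqrt(2)*w^2 + 150*w - 250*sqrt(2)))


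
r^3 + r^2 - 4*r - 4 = (r - 2)*(r + 1)*(r + 2)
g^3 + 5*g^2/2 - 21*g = g*(g - 7/2)*(g + 6)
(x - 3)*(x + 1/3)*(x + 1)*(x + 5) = x^4 + 10*x^3/3 - 12*x^2 - 58*x/3 - 5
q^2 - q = q*(q - 1)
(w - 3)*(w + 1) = w^2 - 2*w - 3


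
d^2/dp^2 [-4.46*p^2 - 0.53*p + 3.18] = -8.92000000000000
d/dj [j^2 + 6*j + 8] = 2*j + 6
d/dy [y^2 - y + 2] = 2*y - 1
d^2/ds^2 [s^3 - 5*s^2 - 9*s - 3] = 6*s - 10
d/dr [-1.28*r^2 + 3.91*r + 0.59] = 3.91 - 2.56*r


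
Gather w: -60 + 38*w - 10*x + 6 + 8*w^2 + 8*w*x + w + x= 8*w^2 + w*(8*x + 39) - 9*x - 54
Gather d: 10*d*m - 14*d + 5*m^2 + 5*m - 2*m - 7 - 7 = d*(10*m - 14) + 5*m^2 + 3*m - 14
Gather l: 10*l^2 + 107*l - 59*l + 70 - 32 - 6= 10*l^2 + 48*l + 32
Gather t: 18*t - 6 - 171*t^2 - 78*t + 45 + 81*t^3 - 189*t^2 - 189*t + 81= 81*t^3 - 360*t^2 - 249*t + 120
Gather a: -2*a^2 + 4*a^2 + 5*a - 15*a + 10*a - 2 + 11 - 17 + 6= 2*a^2 - 2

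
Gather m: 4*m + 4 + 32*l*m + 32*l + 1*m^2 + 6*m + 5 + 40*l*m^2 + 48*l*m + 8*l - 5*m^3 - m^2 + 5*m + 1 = 40*l*m^2 + 40*l - 5*m^3 + m*(80*l + 15) + 10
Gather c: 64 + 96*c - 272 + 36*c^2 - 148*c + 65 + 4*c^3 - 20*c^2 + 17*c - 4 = 4*c^3 + 16*c^2 - 35*c - 147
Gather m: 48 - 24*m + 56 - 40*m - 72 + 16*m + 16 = 48 - 48*m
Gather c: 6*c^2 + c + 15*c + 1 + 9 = 6*c^2 + 16*c + 10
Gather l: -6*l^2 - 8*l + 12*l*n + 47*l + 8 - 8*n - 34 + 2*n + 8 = -6*l^2 + l*(12*n + 39) - 6*n - 18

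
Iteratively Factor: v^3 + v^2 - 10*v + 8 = (v - 2)*(v^2 + 3*v - 4) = (v - 2)*(v - 1)*(v + 4)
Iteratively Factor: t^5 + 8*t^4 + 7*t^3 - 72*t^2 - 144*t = (t + 4)*(t^4 + 4*t^3 - 9*t^2 - 36*t) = (t - 3)*(t + 4)*(t^3 + 7*t^2 + 12*t) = t*(t - 3)*(t + 4)*(t^2 + 7*t + 12) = t*(t - 3)*(t + 4)^2*(t + 3)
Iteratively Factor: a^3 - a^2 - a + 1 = (a - 1)*(a^2 - 1) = (a - 1)*(a + 1)*(a - 1)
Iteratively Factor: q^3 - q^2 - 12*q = (q)*(q^2 - q - 12) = q*(q + 3)*(q - 4)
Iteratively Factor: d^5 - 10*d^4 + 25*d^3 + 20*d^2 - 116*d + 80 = (d + 2)*(d^4 - 12*d^3 + 49*d^2 - 78*d + 40) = (d - 2)*(d + 2)*(d^3 - 10*d^2 + 29*d - 20) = (d - 2)*(d - 1)*(d + 2)*(d^2 - 9*d + 20) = (d - 4)*(d - 2)*(d - 1)*(d + 2)*(d - 5)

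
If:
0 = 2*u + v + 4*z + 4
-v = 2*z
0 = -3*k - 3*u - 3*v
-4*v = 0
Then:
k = 2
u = -2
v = 0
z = 0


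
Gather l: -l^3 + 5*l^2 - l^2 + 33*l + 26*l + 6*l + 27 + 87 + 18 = -l^3 + 4*l^2 + 65*l + 132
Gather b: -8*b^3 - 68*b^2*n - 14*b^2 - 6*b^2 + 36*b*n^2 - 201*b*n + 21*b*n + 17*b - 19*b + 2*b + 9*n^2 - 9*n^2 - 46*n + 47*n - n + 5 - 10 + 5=-8*b^3 + b^2*(-68*n - 20) + b*(36*n^2 - 180*n)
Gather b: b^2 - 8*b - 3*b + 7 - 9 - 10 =b^2 - 11*b - 12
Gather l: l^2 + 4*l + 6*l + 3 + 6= l^2 + 10*l + 9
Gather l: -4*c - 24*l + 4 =-4*c - 24*l + 4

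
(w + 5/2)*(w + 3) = w^2 + 11*w/2 + 15/2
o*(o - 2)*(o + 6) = o^3 + 4*o^2 - 12*o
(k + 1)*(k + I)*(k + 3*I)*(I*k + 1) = I*k^4 - 3*k^3 + I*k^3 - 3*k^2 + I*k^2 - 3*k + I*k - 3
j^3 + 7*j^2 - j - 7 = (j - 1)*(j + 1)*(j + 7)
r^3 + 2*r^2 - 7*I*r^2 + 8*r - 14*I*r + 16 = (r + 2)*(r - 8*I)*(r + I)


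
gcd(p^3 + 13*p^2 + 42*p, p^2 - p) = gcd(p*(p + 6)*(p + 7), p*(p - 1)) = p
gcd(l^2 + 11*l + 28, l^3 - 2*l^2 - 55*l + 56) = l + 7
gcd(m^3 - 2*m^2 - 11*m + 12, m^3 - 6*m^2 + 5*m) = m - 1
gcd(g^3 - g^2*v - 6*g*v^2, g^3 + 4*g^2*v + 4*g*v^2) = g^2 + 2*g*v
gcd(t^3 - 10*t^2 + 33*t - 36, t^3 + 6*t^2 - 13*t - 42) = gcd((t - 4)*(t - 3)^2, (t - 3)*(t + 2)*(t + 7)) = t - 3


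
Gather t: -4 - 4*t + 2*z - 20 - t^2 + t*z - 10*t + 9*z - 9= -t^2 + t*(z - 14) + 11*z - 33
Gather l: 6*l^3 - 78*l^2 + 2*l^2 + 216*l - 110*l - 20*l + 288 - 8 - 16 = 6*l^3 - 76*l^2 + 86*l + 264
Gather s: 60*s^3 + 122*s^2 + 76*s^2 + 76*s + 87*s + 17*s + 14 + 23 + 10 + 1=60*s^3 + 198*s^2 + 180*s + 48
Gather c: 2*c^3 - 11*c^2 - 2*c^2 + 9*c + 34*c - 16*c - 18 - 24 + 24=2*c^3 - 13*c^2 + 27*c - 18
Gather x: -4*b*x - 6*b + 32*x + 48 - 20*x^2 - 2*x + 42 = -6*b - 20*x^2 + x*(30 - 4*b) + 90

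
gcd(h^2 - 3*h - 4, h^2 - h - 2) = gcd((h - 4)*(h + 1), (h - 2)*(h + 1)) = h + 1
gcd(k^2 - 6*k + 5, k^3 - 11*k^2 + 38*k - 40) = k - 5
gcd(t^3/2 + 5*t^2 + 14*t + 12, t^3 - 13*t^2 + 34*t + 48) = 1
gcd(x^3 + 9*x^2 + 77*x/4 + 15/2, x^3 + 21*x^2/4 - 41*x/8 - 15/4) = x^2 + 13*x/2 + 3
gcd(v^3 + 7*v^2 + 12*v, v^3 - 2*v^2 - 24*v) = v^2 + 4*v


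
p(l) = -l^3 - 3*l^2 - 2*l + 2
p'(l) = -3*l^2 - 6*l - 2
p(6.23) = -368.70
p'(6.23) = -155.82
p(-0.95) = 2.05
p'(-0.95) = 0.99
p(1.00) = -4.00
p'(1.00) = -11.00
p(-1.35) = 1.69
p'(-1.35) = 0.63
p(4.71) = -178.46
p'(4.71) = -96.81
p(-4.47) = 40.31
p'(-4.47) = -35.12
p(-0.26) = 2.33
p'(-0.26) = -0.64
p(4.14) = -128.66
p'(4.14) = -78.26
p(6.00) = -334.00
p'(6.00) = -146.00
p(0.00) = 2.00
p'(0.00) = -2.00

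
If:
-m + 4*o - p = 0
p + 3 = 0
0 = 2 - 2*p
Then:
No Solution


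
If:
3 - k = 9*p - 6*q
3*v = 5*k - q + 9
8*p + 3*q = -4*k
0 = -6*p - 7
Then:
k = 193/54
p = -7/6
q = -134/81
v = 4621/486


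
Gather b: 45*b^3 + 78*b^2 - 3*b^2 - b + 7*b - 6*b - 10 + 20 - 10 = 45*b^3 + 75*b^2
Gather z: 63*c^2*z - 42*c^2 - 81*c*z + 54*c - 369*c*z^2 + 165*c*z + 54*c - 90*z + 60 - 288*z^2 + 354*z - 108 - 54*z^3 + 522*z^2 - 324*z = -42*c^2 + 108*c - 54*z^3 + z^2*(234 - 369*c) + z*(63*c^2 + 84*c - 60) - 48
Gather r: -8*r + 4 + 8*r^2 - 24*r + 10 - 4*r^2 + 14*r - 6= 4*r^2 - 18*r + 8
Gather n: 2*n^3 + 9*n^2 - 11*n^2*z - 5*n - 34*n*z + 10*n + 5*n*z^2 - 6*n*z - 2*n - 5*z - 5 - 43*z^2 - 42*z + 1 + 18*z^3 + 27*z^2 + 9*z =2*n^3 + n^2*(9 - 11*z) + n*(5*z^2 - 40*z + 3) + 18*z^3 - 16*z^2 - 38*z - 4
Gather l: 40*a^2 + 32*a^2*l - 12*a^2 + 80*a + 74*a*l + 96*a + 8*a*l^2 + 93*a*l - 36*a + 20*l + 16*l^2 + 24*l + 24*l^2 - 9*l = 28*a^2 + 140*a + l^2*(8*a + 40) + l*(32*a^2 + 167*a + 35)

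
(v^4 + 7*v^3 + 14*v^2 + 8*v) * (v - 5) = v^5 + 2*v^4 - 21*v^3 - 62*v^2 - 40*v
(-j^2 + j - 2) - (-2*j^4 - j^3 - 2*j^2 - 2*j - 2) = 2*j^4 + j^3 + j^2 + 3*j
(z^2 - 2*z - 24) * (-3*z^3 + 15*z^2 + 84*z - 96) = -3*z^5 + 21*z^4 + 126*z^3 - 624*z^2 - 1824*z + 2304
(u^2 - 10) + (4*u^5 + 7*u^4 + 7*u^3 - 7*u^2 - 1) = 4*u^5 + 7*u^4 + 7*u^3 - 6*u^2 - 11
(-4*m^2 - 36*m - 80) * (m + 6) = -4*m^3 - 60*m^2 - 296*m - 480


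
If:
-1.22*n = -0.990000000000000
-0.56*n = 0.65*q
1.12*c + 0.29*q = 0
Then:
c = 0.18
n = 0.81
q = -0.70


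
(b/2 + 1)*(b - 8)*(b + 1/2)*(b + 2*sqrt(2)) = b^4/2 - 11*b^3/4 + sqrt(2)*b^3 - 19*b^2/2 - 11*sqrt(2)*b^2/2 - 19*sqrt(2)*b - 4*b - 8*sqrt(2)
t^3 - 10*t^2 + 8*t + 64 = (t - 8)*(t - 4)*(t + 2)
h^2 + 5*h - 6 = (h - 1)*(h + 6)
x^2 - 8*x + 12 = (x - 6)*(x - 2)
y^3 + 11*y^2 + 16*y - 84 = (y - 2)*(y + 6)*(y + 7)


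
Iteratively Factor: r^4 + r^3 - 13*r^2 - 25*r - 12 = (r + 1)*(r^3 - 13*r - 12) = (r + 1)*(r + 3)*(r^2 - 3*r - 4) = (r + 1)^2*(r + 3)*(r - 4)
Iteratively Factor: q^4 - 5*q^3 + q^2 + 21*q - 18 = (q - 3)*(q^3 - 2*q^2 - 5*q + 6) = (q - 3)^2*(q^2 + q - 2) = (q - 3)^2*(q + 2)*(q - 1)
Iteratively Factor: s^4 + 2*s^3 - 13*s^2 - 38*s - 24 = (s + 2)*(s^3 - 13*s - 12) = (s + 1)*(s + 2)*(s^2 - s - 12) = (s + 1)*(s + 2)*(s + 3)*(s - 4)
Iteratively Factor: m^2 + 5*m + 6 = (m + 3)*(m + 2)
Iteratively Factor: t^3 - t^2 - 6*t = (t)*(t^2 - t - 6) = t*(t + 2)*(t - 3)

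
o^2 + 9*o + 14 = (o + 2)*(o + 7)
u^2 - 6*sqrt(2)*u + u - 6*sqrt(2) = (u + 1)*(u - 6*sqrt(2))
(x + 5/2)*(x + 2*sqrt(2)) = x^2 + 5*x/2 + 2*sqrt(2)*x + 5*sqrt(2)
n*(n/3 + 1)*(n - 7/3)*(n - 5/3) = n^4/3 - n^3/3 - 73*n^2/27 + 35*n/9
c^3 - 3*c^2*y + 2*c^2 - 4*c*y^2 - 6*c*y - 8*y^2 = (c + 2)*(c - 4*y)*(c + y)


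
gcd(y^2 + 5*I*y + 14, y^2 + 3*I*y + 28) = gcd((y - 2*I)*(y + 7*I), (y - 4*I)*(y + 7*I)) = y + 7*I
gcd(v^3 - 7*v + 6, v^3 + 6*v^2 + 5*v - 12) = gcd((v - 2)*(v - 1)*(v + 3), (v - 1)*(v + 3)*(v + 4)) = v^2 + 2*v - 3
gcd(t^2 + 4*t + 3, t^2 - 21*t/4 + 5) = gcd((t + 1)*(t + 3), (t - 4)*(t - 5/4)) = 1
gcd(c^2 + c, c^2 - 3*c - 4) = c + 1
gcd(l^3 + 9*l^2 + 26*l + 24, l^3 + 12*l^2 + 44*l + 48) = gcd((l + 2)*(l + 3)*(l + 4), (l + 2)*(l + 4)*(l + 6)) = l^2 + 6*l + 8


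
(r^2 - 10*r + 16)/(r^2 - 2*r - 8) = (-r^2 + 10*r - 16)/(-r^2 + 2*r + 8)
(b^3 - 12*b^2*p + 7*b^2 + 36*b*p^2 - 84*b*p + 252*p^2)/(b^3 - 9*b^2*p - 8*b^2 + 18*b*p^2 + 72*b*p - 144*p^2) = (-b^2 + 6*b*p - 7*b + 42*p)/(-b^2 + 3*b*p + 8*b - 24*p)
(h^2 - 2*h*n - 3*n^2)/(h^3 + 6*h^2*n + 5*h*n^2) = (h - 3*n)/(h*(h + 5*n))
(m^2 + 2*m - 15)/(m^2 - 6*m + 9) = (m + 5)/(m - 3)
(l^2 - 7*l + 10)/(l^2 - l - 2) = (l - 5)/(l + 1)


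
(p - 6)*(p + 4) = p^2 - 2*p - 24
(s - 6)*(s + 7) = s^2 + s - 42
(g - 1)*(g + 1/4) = g^2 - 3*g/4 - 1/4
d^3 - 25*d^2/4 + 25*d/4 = d*(d - 5)*(d - 5/4)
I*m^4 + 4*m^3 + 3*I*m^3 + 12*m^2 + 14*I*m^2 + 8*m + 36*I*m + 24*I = (m + 2)*(m - 6*I)*(m + 2*I)*(I*m + I)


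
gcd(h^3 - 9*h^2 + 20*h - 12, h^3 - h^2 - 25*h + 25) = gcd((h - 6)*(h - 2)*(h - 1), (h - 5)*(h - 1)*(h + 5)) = h - 1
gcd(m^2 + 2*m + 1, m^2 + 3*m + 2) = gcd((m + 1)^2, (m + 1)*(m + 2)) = m + 1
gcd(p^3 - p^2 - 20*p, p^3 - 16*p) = p^2 + 4*p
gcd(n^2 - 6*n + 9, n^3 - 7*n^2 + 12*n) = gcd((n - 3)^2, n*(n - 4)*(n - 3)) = n - 3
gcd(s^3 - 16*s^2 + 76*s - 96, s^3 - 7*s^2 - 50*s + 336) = s^2 - 14*s + 48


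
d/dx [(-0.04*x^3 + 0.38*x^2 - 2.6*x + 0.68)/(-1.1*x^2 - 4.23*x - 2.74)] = (0.044*x^4 + 0.3384*x^3 - 4.1386*x^2 - 0.586399999999999*x + 10.0004)/(1.21*x^4 + 9.306*x^3 + 23.9209*x^2 + 23.1804*x + 7.5076)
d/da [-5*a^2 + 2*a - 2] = 2 - 10*a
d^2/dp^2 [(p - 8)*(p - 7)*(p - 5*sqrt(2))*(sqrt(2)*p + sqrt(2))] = 12*sqrt(2)*p^2 - 84*sqrt(2)*p - 60*p + 82*sqrt(2) + 280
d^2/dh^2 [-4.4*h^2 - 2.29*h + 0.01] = -8.80000000000000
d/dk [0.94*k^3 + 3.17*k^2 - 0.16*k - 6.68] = 2.82*k^2 + 6.34*k - 0.16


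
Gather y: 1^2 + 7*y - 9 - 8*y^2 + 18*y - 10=-8*y^2 + 25*y - 18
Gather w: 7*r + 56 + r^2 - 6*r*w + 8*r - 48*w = r^2 + 15*r + w*(-6*r - 48) + 56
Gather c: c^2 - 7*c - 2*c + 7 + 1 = c^2 - 9*c + 8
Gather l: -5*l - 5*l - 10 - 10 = -10*l - 20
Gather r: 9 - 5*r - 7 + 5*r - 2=0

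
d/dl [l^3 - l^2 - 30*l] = 3*l^2 - 2*l - 30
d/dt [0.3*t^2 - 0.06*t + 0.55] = 0.6*t - 0.06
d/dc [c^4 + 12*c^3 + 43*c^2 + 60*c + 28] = 4*c^3 + 36*c^2 + 86*c + 60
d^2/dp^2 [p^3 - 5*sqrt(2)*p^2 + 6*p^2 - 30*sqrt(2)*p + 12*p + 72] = 6*p - 10*sqrt(2) + 12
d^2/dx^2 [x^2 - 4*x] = 2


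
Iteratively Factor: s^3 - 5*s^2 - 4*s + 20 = (s + 2)*(s^2 - 7*s + 10) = (s - 5)*(s + 2)*(s - 2)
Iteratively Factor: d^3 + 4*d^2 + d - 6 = (d + 2)*(d^2 + 2*d - 3) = (d - 1)*(d + 2)*(d + 3)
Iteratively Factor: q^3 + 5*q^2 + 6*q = (q)*(q^2 + 5*q + 6) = q*(q + 2)*(q + 3)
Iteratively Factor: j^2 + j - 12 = (j - 3)*(j + 4)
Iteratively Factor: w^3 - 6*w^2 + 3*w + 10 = (w + 1)*(w^2 - 7*w + 10) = (w - 2)*(w + 1)*(w - 5)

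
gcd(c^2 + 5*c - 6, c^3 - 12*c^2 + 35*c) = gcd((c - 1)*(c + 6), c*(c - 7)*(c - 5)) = 1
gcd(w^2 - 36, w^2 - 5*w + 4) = 1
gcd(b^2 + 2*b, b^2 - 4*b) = b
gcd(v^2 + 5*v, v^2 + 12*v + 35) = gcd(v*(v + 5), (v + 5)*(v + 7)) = v + 5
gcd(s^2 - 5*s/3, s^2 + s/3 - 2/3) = 1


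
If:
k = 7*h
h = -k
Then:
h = 0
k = 0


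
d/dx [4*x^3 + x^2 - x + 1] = 12*x^2 + 2*x - 1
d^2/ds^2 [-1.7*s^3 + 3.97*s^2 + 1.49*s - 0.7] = 7.94 - 10.2*s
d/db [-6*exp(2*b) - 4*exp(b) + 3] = (-12*exp(b) - 4)*exp(b)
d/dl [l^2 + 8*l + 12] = 2*l + 8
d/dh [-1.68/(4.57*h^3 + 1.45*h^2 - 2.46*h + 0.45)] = (23.0328*h^2 + 4.872*h - 4.1328)/(4.57*h^3 + 1.45*h^2 - 2.46*h + 0.45)^2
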